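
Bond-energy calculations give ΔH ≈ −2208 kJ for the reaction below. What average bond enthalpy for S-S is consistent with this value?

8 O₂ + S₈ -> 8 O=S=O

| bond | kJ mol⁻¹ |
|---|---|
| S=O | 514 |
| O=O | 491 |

D(S-S) ≈ 261 kJ/mol

Let D be the S-S bond energy.
Σ(broken) = 8×491 + 8×D = 3928 + 8D
Σ(formed) = 16×514 = 8224
ΔH = Σ(broken) − Σ(formed) = (3928 + 8D) − (8224) = −4296 + 8D
Setting this equal to −2208 kJ gives 8D = 2088, so D = 261 kJ/mol.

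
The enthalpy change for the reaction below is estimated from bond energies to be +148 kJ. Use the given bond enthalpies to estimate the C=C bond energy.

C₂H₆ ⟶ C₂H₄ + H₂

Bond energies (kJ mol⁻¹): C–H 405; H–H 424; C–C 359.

D(C=C) ≈ 597 kJ/mol

Let D be the C=C bond energy.
Σ(broken) = 1×359 + 6×405 = 2789
Σ(formed) = 4×405 + 1×D + 1×424 = 2044 + D
ΔH = Σ(broken) − Σ(formed) = (2789) − (2044 + D) = +745 − D
Setting this equal to +148 kJ gives D = 597 kJ/mol.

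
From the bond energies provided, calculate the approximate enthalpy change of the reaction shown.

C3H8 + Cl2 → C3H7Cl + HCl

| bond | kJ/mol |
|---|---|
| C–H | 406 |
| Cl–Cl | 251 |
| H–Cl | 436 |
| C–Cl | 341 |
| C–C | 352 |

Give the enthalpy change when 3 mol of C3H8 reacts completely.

ΔH = −360 kJ

Bonds broken (reactants):
  C–C: 2 × 352 = 704
  C–H: 8 × 406 = 3248
  Cl–Cl: 1 × 251 = 251
  Σ(broken) = 4203 kJ
Bonds formed (products):
  C–C: 2 × 352 = 704
  C–Cl: 1 × 341 = 341
  C–H: 7 × 406 = 2842
  H–Cl: 1 × 436 = 436
  Σ(formed) = 4323 kJ
ΔH = Σ(broken) − Σ(formed) = 4203 − 4323 = −120 kJ
For 3× the reaction as written: 3 × (−120) = −360 kJ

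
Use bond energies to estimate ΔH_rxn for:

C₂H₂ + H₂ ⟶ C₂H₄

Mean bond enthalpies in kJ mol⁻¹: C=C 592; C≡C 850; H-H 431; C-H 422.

Bonds broken (reactants):
  C≡C: 1 × 850 = 850
  C-H: 2 × 422 = 844
  H-H: 1 × 431 = 431
  Σ(broken) = 2125 kJ
Bonds formed (products):
  C-H: 4 × 422 = 1688
  C=C: 1 × 592 = 592
  Σ(formed) = 2280 kJ
ΔH = Σ(broken) − Σ(formed) = 2125 − 2280 = −155 kJ

ΔH ≈ −155 kJ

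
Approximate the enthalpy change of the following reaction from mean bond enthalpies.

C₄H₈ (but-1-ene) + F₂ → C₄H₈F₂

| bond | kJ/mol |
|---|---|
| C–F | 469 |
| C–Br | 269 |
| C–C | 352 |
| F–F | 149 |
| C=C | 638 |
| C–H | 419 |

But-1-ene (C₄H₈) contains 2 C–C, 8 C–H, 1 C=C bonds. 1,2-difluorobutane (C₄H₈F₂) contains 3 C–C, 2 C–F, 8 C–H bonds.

Bonds broken (reactants):
  C–C: 2 × 352 = 704
  C–H: 8 × 419 = 3352
  C=C: 1 × 638 = 638
  F–F: 1 × 149 = 149
  Σ(broken) = 4843 kJ
Bonds formed (products):
  C–C: 3 × 352 = 1056
  C–F: 2 × 469 = 938
  C–H: 8 × 419 = 3352
  Σ(formed) = 5346 kJ
ΔH = Σ(broken) − Σ(formed) = 4843 − 5346 = −503 kJ

ΔH ≈ −503 kJ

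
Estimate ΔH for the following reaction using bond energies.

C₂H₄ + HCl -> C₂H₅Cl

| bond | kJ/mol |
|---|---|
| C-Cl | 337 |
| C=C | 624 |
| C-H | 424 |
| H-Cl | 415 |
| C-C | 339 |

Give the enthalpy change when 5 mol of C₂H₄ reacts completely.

Bonds broken (reactants):
  C-H: 4 × 424 = 1696
  C=C: 1 × 624 = 624
  H-Cl: 1 × 415 = 415
  Σ(broken) = 2735 kJ
Bonds formed (products):
  C-C: 1 × 339 = 339
  C-Cl: 1 × 337 = 337
  C-H: 5 × 424 = 2120
  Σ(formed) = 2796 kJ
ΔH = Σ(broken) − Σ(formed) = 2735 − 2796 = −61 kJ
For 5× the reaction as written: 5 × (−61) = −305 kJ

ΔH = −305 kJ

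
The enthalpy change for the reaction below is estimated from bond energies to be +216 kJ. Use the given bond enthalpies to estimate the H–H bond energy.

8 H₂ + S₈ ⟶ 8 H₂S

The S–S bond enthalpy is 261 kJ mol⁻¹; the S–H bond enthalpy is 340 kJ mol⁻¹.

Let D be the H–H bond energy.
Σ(broken) = 8×D + 8×261 = 2088 + 8D
Σ(formed) = 16×340 = 5440
ΔH = Σ(broken) − Σ(formed) = (2088 + 8D) − (5440) = −3352 + 8D
Setting this equal to +216 kJ gives 8D = 3568, so D = 446 kJ/mol.

D(H–H) ≈ 446 kJ/mol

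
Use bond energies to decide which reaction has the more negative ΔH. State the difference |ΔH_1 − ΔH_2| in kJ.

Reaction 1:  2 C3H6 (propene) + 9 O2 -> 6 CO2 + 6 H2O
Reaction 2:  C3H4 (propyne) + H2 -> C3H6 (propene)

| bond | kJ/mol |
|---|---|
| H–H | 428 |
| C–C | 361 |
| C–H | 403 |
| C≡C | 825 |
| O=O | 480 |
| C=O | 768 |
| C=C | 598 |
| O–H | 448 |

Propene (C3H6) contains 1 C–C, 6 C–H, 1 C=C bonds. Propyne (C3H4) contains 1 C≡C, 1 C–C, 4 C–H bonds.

Reaction 1, by 3367 kJ

Reaction 1:
  Bonds broken (reactants):
    C–C: 2 × 361 = 722
    C–H: 12 × 403 = 4836
    C=C: 2 × 598 = 1196
    O=O: 9 × 480 = 4320
    Σ(broken) = 11074 kJ
  Bonds formed (products):
    C=O: 12 × 768 = 9216
    O–H: 12 × 448 = 5376
    Σ(formed) = 14592 kJ
  ΔH_1 = 11074 − 14592 = −3518 kJ
Reaction 2:
  Bonds broken (reactants):
    C≡C: 1 × 825 = 825
    C–C: 1 × 361 = 361
    C–H: 4 × 403 = 1612
    H–H: 1 × 428 = 428
    Σ(broken) = 3226 kJ
  Bonds formed (products):
    C–C: 1 × 361 = 361
    C–H: 6 × 403 = 2418
    C=C: 1 × 598 = 598
    Σ(formed) = 3377 kJ
  ΔH_2 = 3226 − 3377 = −151 kJ
ΔH_1 − ΔH_2 = −3367 kJ, so reaction 1 has the more negative ΔH; |ΔH_1 − ΔH_2| = 3367 kJ.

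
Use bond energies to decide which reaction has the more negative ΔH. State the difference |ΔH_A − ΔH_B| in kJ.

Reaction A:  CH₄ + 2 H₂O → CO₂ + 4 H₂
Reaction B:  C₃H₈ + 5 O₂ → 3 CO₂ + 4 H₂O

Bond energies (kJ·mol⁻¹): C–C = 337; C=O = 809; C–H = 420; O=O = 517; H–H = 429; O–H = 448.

Reaction A:
  Bonds broken (reactants):
    C–H: 4 × 420 = 1680
    O–H: 4 × 448 = 1792
    Σ(broken) = 3472 kJ
  Bonds formed (products):
    C=O: 2 × 809 = 1618
    H–H: 4 × 429 = 1716
    Σ(formed) = 3334 kJ
  ΔH_A = 3472 − 3334 = +138 kJ
Reaction B:
  Bonds broken (reactants):
    C–C: 2 × 337 = 674
    C–H: 8 × 420 = 3360
    O=O: 5 × 517 = 2585
    Σ(broken) = 6619 kJ
  Bonds formed (products):
    C=O: 6 × 809 = 4854
    O–H: 8 × 448 = 3584
    Σ(formed) = 8438 kJ
  ΔH_B = 6619 − 8438 = −1819 kJ
ΔH_A − ΔH_B = +1957 kJ, so reaction B has the more negative ΔH; |ΔH_A − ΔH_B| = 1957 kJ.

Reaction B, by 1957 kJ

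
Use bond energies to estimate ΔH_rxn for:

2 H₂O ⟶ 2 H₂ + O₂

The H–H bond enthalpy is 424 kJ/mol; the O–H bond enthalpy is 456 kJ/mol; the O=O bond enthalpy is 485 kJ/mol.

ΔH ≈ +491 kJ

Bonds broken (reactants):
  O–H: 4 × 456 = 1824
  Σ(broken) = 1824 kJ
Bonds formed (products):
  H–H: 2 × 424 = 848
  O=O: 1 × 485 = 485
  Σ(formed) = 1333 kJ
ΔH = Σ(broken) − Σ(formed) = 1824 − 1333 = +491 kJ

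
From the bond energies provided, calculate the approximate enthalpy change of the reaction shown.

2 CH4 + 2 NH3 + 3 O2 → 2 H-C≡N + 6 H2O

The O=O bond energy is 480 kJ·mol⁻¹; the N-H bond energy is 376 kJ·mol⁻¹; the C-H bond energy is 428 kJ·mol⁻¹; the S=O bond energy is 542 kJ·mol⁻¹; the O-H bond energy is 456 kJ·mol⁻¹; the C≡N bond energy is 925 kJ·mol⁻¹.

ΔH ≈ −1058 kJ

Bonds broken (reactants):
  C-H: 8 × 428 = 3424
  N-H: 6 × 376 = 2256
  O=O: 3 × 480 = 1440
  Σ(broken) = 7120 kJ
Bonds formed (products):
  C≡N: 2 × 925 = 1850
  C-H: 2 × 428 = 856
  O-H: 12 × 456 = 5472
  Σ(formed) = 8178 kJ
ΔH = Σ(broken) − Σ(formed) = 7120 − 8178 = −1058 kJ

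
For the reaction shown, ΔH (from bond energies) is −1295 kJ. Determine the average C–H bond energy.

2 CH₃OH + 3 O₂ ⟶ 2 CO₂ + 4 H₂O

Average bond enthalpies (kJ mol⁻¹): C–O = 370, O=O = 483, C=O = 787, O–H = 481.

D(C–H) ≈ 425 kJ/mol

Let D be the C–H bond energy.
Σ(broken) = 6×D + 2×370 + 2×481 + 3×483 = 3151 + 6D
Σ(formed) = 4×787 + 8×481 = 6996
ΔH = Σ(broken) − Σ(formed) = (3151 + 6D) − (6996) = −3845 + 6D
Setting this equal to −1295 kJ gives 6D = 2550, so D = 425 kJ/mol.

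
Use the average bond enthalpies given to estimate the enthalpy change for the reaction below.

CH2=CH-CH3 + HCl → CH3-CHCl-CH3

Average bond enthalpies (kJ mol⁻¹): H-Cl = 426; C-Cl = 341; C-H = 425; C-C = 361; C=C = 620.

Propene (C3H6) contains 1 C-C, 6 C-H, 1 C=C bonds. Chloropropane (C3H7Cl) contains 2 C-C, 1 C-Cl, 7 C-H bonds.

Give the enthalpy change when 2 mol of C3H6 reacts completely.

ΔH = −162 kJ

Bonds broken (reactants):
  C-C: 1 × 361 = 361
  C-H: 6 × 425 = 2550
  C=C: 1 × 620 = 620
  H-Cl: 1 × 426 = 426
  Σ(broken) = 3957 kJ
Bonds formed (products):
  C-C: 2 × 361 = 722
  C-Cl: 1 × 341 = 341
  C-H: 7 × 425 = 2975
  Σ(formed) = 4038 kJ
ΔH = Σ(broken) − Σ(formed) = 3957 − 4038 = −81 kJ
For 2× the reaction as written: 2 × (−81) = −162 kJ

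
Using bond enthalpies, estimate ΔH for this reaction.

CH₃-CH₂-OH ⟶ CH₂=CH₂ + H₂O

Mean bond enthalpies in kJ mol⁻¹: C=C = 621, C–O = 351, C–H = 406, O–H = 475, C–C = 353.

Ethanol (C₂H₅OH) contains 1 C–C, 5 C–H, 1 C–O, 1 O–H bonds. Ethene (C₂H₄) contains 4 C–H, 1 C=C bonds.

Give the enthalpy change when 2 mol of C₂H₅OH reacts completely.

ΔH = +28 kJ

Bonds broken (reactants):
  C–C: 1 × 353 = 353
  C–H: 5 × 406 = 2030
  C–O: 1 × 351 = 351
  O–H: 1 × 475 = 475
  Σ(broken) = 3209 kJ
Bonds formed (products):
  C–H: 4 × 406 = 1624
  C=C: 1 × 621 = 621
  O–H: 2 × 475 = 950
  Σ(formed) = 3195 kJ
ΔH = Σ(broken) − Σ(formed) = 3209 − 3195 = +14 kJ
For 2× the reaction as written: 2 × (+14) = +28 kJ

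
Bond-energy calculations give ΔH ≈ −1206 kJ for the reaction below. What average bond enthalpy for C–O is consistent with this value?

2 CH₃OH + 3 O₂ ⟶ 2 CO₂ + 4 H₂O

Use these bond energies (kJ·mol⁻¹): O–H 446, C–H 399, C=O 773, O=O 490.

D(C–O) ≈ 349 kJ/mol

Let D be the C–O bond energy.
Σ(broken) = 6×399 + 2×D + 2×446 + 3×490 = 4756 + 2D
Σ(formed) = 4×773 + 8×446 = 6660
ΔH = Σ(broken) − Σ(formed) = (4756 + 2D) − (6660) = −1904 + 2D
Setting this equal to −1206 kJ gives 2D = 698, so D = 349 kJ/mol.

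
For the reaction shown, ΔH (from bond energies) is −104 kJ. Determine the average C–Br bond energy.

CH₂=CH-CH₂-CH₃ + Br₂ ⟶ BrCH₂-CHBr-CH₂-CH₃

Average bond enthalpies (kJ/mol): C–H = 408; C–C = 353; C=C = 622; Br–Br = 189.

Let D be the C–Br bond energy.
Σ(broken) = 1×189 + 2×353 + 8×408 + 1×622 = 4781
Σ(formed) = 2×D + 3×353 + 8×408 = 4323 + 2D
ΔH = Σ(broken) − Σ(formed) = (4781) − (4323 + 2D) = +458 − 2D
Setting this equal to −104 kJ gives 2D = 562, so D = 281 kJ/mol.

D(C–Br) ≈ 281 kJ/mol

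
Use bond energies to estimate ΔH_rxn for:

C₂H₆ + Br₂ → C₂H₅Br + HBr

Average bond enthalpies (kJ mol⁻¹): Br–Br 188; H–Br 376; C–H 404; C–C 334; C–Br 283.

ΔH ≈ −67 kJ

Bonds broken (reactants):
  Br–Br: 1 × 188 = 188
  C–C: 1 × 334 = 334
  C–H: 6 × 404 = 2424
  Σ(broken) = 2946 kJ
Bonds formed (products):
  C–Br: 1 × 283 = 283
  C–C: 1 × 334 = 334
  C–H: 5 × 404 = 2020
  H–Br: 1 × 376 = 376
  Σ(formed) = 3013 kJ
ΔH = Σ(broken) − Σ(formed) = 2946 − 3013 = −67 kJ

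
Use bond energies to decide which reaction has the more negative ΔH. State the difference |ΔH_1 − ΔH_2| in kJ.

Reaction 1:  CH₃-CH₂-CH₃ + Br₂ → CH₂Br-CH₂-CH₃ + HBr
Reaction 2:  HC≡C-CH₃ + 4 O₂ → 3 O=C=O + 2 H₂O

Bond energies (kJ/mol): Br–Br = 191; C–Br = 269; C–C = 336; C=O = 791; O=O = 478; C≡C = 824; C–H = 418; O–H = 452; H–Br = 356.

Reaction 1:
  Bonds broken (reactants):
    Br–Br: 1 × 191 = 191
    C–C: 2 × 336 = 672
    C–H: 8 × 418 = 3344
    Σ(broken) = 4207 kJ
  Bonds formed (products):
    C–Br: 1 × 269 = 269
    C–C: 2 × 336 = 672
    C–H: 7 × 418 = 2926
    H–Br: 1 × 356 = 356
    Σ(formed) = 4223 kJ
  ΔH_1 = 4207 − 4223 = −16 kJ
Reaction 2:
  Bonds broken (reactants):
    C≡C: 1 × 824 = 824
    C–C: 1 × 336 = 336
    C–H: 4 × 418 = 1672
    O=O: 4 × 478 = 1912
    Σ(broken) = 4744 kJ
  Bonds formed (products):
    C=O: 6 × 791 = 4746
    O–H: 4 × 452 = 1808
    Σ(formed) = 6554 kJ
  ΔH_2 = 4744 − 6554 = −1810 kJ
ΔH_1 − ΔH_2 = +1794 kJ, so reaction 2 has the more negative ΔH; |ΔH_1 − ΔH_2| = 1794 kJ.

Reaction 2, by 1794 kJ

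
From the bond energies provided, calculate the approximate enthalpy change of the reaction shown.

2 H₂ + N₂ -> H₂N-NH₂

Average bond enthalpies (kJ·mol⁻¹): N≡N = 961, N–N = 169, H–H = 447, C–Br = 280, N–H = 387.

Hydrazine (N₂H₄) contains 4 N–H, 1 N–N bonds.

ΔH ≈ +138 kJ

Bonds broken (reactants):
  H–H: 2 × 447 = 894
  N≡N: 1 × 961 = 961
  Σ(broken) = 1855 kJ
Bonds formed (products):
  N–H: 4 × 387 = 1548
  N–N: 1 × 169 = 169
  Σ(formed) = 1717 kJ
ΔH = Σ(broken) − Σ(formed) = 1855 − 1717 = +138 kJ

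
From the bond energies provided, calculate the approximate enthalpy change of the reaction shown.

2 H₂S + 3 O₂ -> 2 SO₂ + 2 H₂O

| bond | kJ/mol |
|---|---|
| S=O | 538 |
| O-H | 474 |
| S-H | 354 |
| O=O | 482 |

ΔH ≈ −1186 kJ

Bonds broken (reactants):
  O=O: 3 × 482 = 1446
  S-H: 4 × 354 = 1416
  Σ(broken) = 2862 kJ
Bonds formed (products):
  O-H: 4 × 474 = 1896
  S=O: 4 × 538 = 2152
  Σ(formed) = 4048 kJ
ΔH = Σ(broken) − Σ(formed) = 2862 − 4048 = −1186 kJ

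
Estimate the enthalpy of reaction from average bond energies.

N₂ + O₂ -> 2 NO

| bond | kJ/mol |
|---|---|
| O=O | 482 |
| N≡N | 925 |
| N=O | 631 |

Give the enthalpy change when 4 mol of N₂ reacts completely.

ΔH = +580 kJ

Bonds broken (reactants):
  N≡N: 1 × 925 = 925
  O=O: 1 × 482 = 482
  Σ(broken) = 1407 kJ
Bonds formed (products):
  N=O: 2 × 631 = 1262
  Σ(formed) = 1262 kJ
ΔH = Σ(broken) − Σ(formed) = 1407 − 1262 = +145 kJ
For 4× the reaction as written: 4 × (+145) = +580 kJ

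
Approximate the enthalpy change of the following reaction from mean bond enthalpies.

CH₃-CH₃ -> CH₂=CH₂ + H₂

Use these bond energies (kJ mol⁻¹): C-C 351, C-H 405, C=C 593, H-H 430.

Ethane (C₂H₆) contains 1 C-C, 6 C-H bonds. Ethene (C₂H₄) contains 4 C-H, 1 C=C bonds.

ΔH ≈ +138 kJ

Bonds broken (reactants):
  C-C: 1 × 351 = 351
  C-H: 6 × 405 = 2430
  Σ(broken) = 2781 kJ
Bonds formed (products):
  C-H: 4 × 405 = 1620
  C=C: 1 × 593 = 593
  H-H: 1 × 430 = 430
  Σ(formed) = 2643 kJ
ΔH = Σ(broken) − Σ(formed) = 2781 − 2643 = +138 kJ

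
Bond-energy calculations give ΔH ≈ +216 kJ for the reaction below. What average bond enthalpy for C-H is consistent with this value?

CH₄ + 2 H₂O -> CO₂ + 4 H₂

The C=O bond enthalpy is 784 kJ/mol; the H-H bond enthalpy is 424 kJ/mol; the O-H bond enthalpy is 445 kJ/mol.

D(C-H) ≈ 425 kJ/mol

Let D be the C-H bond energy.
Σ(broken) = 4×D + 4×445 = 1780 + 4D
Σ(formed) = 2×784 + 4×424 = 3264
ΔH = Σ(broken) − Σ(formed) = (1780 + 4D) − (3264) = −1484 + 4D
Setting this equal to +216 kJ gives 4D = 1700, so D = 425 kJ/mol.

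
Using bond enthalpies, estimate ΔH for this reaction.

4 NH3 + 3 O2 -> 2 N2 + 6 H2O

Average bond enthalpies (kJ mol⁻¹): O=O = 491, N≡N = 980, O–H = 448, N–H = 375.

ΔH ≈ −1363 kJ

Bonds broken (reactants):
  N–H: 12 × 375 = 4500
  O=O: 3 × 491 = 1473
  Σ(broken) = 5973 kJ
Bonds formed (products):
  N≡N: 2 × 980 = 1960
  O–H: 12 × 448 = 5376
  Σ(formed) = 7336 kJ
ΔH = Σ(broken) − Σ(formed) = 5973 − 7336 = −1363 kJ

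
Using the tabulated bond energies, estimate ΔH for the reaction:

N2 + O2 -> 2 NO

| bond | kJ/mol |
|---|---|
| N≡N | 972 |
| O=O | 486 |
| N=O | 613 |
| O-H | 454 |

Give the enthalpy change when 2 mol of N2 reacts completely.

Bonds broken (reactants):
  N≡N: 1 × 972 = 972
  O=O: 1 × 486 = 486
  Σ(broken) = 1458 kJ
Bonds formed (products):
  N=O: 2 × 613 = 1226
  Σ(formed) = 1226 kJ
ΔH = Σ(broken) − Σ(formed) = 1458 − 1226 = +232 kJ
For 2× the reaction as written: 2 × (+232) = +464 kJ

ΔH = +464 kJ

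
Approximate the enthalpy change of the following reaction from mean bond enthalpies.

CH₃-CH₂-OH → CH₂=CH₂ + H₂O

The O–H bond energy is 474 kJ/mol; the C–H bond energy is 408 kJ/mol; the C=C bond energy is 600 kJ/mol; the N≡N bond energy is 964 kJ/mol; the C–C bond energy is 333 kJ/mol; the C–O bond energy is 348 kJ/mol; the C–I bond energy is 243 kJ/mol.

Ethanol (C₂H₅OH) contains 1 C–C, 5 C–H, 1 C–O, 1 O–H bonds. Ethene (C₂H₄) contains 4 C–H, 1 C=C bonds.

ΔH ≈ +15 kJ

Bonds broken (reactants):
  C–C: 1 × 333 = 333
  C–H: 5 × 408 = 2040
  C–O: 1 × 348 = 348
  O–H: 1 × 474 = 474
  Σ(broken) = 3195 kJ
Bonds formed (products):
  C–H: 4 × 408 = 1632
  C=C: 1 × 600 = 600
  O–H: 2 × 474 = 948
  Σ(formed) = 3180 kJ
ΔH = Σ(broken) − Σ(formed) = 3195 − 3180 = +15 kJ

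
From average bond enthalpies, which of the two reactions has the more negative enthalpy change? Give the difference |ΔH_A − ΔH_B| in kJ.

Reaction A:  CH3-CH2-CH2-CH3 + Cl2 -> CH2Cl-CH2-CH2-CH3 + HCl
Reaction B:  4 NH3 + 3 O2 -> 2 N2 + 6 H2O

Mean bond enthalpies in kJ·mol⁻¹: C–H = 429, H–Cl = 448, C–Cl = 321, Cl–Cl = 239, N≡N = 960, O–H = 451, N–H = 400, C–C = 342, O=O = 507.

Reaction A:
  Bonds broken (reactants):
    C–C: 3 × 342 = 1026
    C–H: 10 × 429 = 4290
    Cl–Cl: 1 × 239 = 239
    Σ(broken) = 5555 kJ
  Bonds formed (products):
    C–C: 3 × 342 = 1026
    C–Cl: 1 × 321 = 321
    C–H: 9 × 429 = 3861
    H–Cl: 1 × 448 = 448
    Σ(formed) = 5656 kJ
  ΔH_A = 5555 − 5656 = −101 kJ
Reaction B:
  Bonds broken (reactants):
    N–H: 12 × 400 = 4800
    O=O: 3 × 507 = 1521
    Σ(broken) = 6321 kJ
  Bonds formed (products):
    N≡N: 2 × 960 = 1920
    O–H: 12 × 451 = 5412
    Σ(formed) = 7332 kJ
  ΔH_B = 6321 − 7332 = −1011 kJ
ΔH_A − ΔH_B = +910 kJ, so reaction B has the more negative ΔH; |ΔH_A − ΔH_B| = 910 kJ.

Reaction B, by 910 kJ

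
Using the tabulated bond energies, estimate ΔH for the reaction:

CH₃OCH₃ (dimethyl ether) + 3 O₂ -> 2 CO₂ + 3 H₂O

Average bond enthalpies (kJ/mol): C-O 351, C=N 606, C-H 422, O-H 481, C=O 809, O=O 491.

Bonds broken (reactants):
  C-H: 6 × 422 = 2532
  C-O: 2 × 351 = 702
  O=O: 3 × 491 = 1473
  Σ(broken) = 4707 kJ
Bonds formed (products):
  C=O: 4 × 809 = 3236
  O-H: 6 × 481 = 2886
  Σ(formed) = 6122 kJ
ΔH = Σ(broken) − Σ(formed) = 4707 − 6122 = −1415 kJ

ΔH ≈ −1415 kJ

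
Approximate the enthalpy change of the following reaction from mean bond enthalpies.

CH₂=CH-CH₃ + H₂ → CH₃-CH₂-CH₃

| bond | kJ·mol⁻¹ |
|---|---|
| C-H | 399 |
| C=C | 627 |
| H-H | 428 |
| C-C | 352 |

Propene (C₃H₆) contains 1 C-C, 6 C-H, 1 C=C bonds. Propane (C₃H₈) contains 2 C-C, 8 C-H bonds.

Bonds broken (reactants):
  C-C: 1 × 352 = 352
  C-H: 6 × 399 = 2394
  C=C: 1 × 627 = 627
  H-H: 1 × 428 = 428
  Σ(broken) = 3801 kJ
Bonds formed (products):
  C-C: 2 × 352 = 704
  C-H: 8 × 399 = 3192
  Σ(formed) = 3896 kJ
ΔH = Σ(broken) − Σ(formed) = 3801 − 3896 = −95 kJ

ΔH ≈ −95 kJ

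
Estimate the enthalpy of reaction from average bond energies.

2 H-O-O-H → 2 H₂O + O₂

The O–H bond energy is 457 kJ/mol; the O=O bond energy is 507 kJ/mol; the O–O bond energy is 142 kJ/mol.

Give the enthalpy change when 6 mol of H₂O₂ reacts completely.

ΔH = −669 kJ

Bonds broken (reactants):
  O–H: 4 × 457 = 1828
  O–O: 2 × 142 = 284
  Σ(broken) = 2112 kJ
Bonds formed (products):
  O–H: 4 × 457 = 1828
  O=O: 1 × 507 = 507
  Σ(formed) = 2335 kJ
ΔH = Σ(broken) − Σ(formed) = 2112 − 2335 = −223 kJ
For 3× the reaction as written: 3 × (−223) = −669 kJ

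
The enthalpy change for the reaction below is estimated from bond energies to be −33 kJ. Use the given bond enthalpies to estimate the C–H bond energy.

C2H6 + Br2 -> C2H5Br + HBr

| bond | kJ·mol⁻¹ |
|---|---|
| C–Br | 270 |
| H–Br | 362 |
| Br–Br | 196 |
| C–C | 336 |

Let D be the C–H bond energy.
Σ(broken) = 1×196 + 1×336 + 6×D = 532 + 6D
Σ(formed) = 1×270 + 1×336 + 5×D + 1×362 = 968 + 5D
ΔH = Σ(broken) − Σ(formed) = (532 + 6D) − (968 + 5D) = −436 + D
Setting this equal to −33 kJ gives D = 403 kJ/mol.

D(C–H) ≈ 403 kJ/mol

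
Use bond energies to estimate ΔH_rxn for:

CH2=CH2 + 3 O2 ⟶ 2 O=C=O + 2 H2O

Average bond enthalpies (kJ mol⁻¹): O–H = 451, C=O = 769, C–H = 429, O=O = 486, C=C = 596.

ΔH ≈ −1110 kJ

Bonds broken (reactants):
  C–H: 4 × 429 = 1716
  C=C: 1 × 596 = 596
  O=O: 3 × 486 = 1458
  Σ(broken) = 3770 kJ
Bonds formed (products):
  C=O: 4 × 769 = 3076
  O–H: 4 × 451 = 1804
  Σ(formed) = 4880 kJ
ΔH = Σ(broken) − Σ(formed) = 3770 − 4880 = −1110 kJ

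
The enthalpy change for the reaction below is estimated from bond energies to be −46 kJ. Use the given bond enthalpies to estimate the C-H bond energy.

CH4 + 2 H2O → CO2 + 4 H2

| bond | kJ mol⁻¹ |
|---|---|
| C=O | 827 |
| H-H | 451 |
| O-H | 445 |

D(C-H) ≈ 408 kJ/mol

Let D be the C-H bond energy.
Σ(broken) = 4×D + 4×445 = 1780 + 4D
Σ(formed) = 2×827 + 4×451 = 3458
ΔH = Σ(broken) − Σ(formed) = (1780 + 4D) − (3458) = −1678 + 4D
Setting this equal to −46 kJ gives 4D = 1632, so D = 408 kJ/mol.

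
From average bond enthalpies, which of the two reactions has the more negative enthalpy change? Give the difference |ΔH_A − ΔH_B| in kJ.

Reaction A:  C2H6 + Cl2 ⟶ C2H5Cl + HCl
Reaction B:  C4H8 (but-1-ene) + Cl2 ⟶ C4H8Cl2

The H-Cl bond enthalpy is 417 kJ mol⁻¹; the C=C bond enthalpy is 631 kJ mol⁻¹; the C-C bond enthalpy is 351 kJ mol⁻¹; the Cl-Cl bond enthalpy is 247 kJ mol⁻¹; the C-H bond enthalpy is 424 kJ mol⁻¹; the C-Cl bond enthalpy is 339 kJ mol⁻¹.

Reaction A:
  Bonds broken (reactants):
    C-C: 1 × 351 = 351
    C-H: 6 × 424 = 2544
    Cl-Cl: 1 × 247 = 247
    Σ(broken) = 3142 kJ
  Bonds formed (products):
    C-C: 1 × 351 = 351
    C-Cl: 1 × 339 = 339
    C-H: 5 × 424 = 2120
    H-Cl: 1 × 417 = 417
    Σ(formed) = 3227 kJ
  ΔH_A = 3142 − 3227 = −85 kJ
Reaction B:
  Bonds broken (reactants):
    C-C: 2 × 351 = 702
    C-H: 8 × 424 = 3392
    C=C: 1 × 631 = 631
    Cl-Cl: 1 × 247 = 247
    Σ(broken) = 4972 kJ
  Bonds formed (products):
    C-C: 3 × 351 = 1053
    C-Cl: 2 × 339 = 678
    C-H: 8 × 424 = 3392
    Σ(formed) = 5123 kJ
  ΔH_B = 4972 − 5123 = −151 kJ
ΔH_A − ΔH_B = +66 kJ, so reaction B has the more negative ΔH; |ΔH_A − ΔH_B| = 66 kJ.

Reaction B, by 66 kJ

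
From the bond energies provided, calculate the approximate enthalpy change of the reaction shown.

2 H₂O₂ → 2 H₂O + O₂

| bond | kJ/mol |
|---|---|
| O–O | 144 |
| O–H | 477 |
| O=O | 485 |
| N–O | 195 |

ΔH ≈ −197 kJ

Bonds broken (reactants):
  O–H: 4 × 477 = 1908
  O–O: 2 × 144 = 288
  Σ(broken) = 2196 kJ
Bonds formed (products):
  O–H: 4 × 477 = 1908
  O=O: 1 × 485 = 485
  Σ(formed) = 2393 kJ
ΔH = Σ(broken) − Σ(formed) = 2196 − 2393 = −197 kJ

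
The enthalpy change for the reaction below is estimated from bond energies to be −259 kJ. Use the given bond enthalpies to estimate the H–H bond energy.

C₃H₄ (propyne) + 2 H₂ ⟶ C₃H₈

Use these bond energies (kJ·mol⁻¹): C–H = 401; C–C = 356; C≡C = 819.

D(H–H) ≈ 441 kJ/mol

Let D be the H–H bond energy.
Σ(broken) = 1×819 + 1×356 + 4×401 + 2×D = 2779 + 2D
Σ(formed) = 2×356 + 8×401 = 3920
ΔH = Σ(broken) − Σ(formed) = (2779 + 2D) − (3920) = −1141 + 2D
Setting this equal to −259 kJ gives 2D = 882, so D = 441 kJ/mol.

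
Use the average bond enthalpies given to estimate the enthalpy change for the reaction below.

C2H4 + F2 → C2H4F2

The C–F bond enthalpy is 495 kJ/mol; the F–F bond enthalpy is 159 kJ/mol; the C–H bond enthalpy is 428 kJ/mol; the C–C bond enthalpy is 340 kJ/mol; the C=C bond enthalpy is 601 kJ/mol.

ΔH ≈ −570 kJ

Bonds broken (reactants):
  C–H: 4 × 428 = 1712
  C=C: 1 × 601 = 601
  F–F: 1 × 159 = 159
  Σ(broken) = 2472 kJ
Bonds formed (products):
  C–C: 1 × 340 = 340
  C–F: 2 × 495 = 990
  C–H: 4 × 428 = 1712
  Σ(formed) = 3042 kJ
ΔH = Σ(broken) − Σ(formed) = 2472 − 3042 = −570 kJ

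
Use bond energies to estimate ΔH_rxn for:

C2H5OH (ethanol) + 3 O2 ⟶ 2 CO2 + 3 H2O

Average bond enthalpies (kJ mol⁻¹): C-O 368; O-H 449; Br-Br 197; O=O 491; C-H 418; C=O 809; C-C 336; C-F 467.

Bonds broken (reactants):
  C-C: 1 × 336 = 336
  C-H: 5 × 418 = 2090
  C-O: 1 × 368 = 368
  O-H: 1 × 449 = 449
  O=O: 3 × 491 = 1473
  Σ(broken) = 4716 kJ
Bonds formed (products):
  C=O: 4 × 809 = 3236
  O-H: 6 × 449 = 2694
  Σ(formed) = 5930 kJ
ΔH = Σ(broken) − Σ(formed) = 4716 − 5930 = −1214 kJ

ΔH ≈ −1214 kJ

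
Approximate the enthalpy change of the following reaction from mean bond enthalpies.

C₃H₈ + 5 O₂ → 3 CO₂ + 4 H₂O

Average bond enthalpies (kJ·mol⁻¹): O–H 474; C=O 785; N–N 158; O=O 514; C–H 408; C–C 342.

ΔH ≈ −1984 kJ

Bonds broken (reactants):
  C–C: 2 × 342 = 684
  C–H: 8 × 408 = 3264
  O=O: 5 × 514 = 2570
  Σ(broken) = 6518 kJ
Bonds formed (products):
  C=O: 6 × 785 = 4710
  O–H: 8 × 474 = 3792
  Σ(formed) = 8502 kJ
ΔH = Σ(broken) − Σ(formed) = 6518 − 8502 = −1984 kJ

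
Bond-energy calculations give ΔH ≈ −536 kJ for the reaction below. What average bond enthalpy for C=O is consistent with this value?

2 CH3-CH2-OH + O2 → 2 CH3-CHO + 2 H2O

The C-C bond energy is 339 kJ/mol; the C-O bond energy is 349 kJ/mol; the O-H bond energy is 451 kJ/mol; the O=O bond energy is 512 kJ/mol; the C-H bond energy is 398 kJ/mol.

D(C=O) ≈ 820 kJ/mol

Let D be the C=O bond energy.
Σ(broken) = 2×339 + 10×398 + 2×349 + 2×451 + 1×512 = 6770
Σ(formed) = 2×339 + 8×398 + 2×D + 4×451 = 5666 + 2D
ΔH = Σ(broken) − Σ(formed) = (6770) − (5666 + 2D) = +1104 − 2D
Setting this equal to −536 kJ gives 2D = 1640, so D = 820 kJ/mol.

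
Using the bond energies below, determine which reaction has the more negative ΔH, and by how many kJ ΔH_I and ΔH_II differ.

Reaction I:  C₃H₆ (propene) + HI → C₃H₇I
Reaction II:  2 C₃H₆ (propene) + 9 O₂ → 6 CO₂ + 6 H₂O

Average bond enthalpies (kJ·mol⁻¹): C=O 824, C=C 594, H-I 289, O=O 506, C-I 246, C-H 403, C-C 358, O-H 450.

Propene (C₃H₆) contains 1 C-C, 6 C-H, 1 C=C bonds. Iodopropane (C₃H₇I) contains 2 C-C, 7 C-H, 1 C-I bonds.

Reaction II, by 3870 kJ

Reaction I:
  Bonds broken (reactants):
    C-C: 1 × 358 = 358
    C-H: 6 × 403 = 2418
    C=C: 1 × 594 = 594
    H-I: 1 × 289 = 289
    Σ(broken) = 3659 kJ
  Bonds formed (products):
    C-C: 2 × 358 = 716
    C-H: 7 × 403 = 2821
    C-I: 1 × 246 = 246
    Σ(formed) = 3783 kJ
  ΔH_I = 3659 − 3783 = −124 kJ
Reaction II:
  Bonds broken (reactants):
    C-C: 2 × 358 = 716
    C-H: 12 × 403 = 4836
    C=C: 2 × 594 = 1188
    O=O: 9 × 506 = 4554
    Σ(broken) = 11294 kJ
  Bonds formed (products):
    C=O: 12 × 824 = 9888
    O-H: 12 × 450 = 5400
    Σ(formed) = 15288 kJ
  ΔH_II = 11294 − 15288 = −3994 kJ
ΔH_I − ΔH_II = +3870 kJ, so reaction II has the more negative ΔH; |ΔH_I − ΔH_II| = 3870 kJ.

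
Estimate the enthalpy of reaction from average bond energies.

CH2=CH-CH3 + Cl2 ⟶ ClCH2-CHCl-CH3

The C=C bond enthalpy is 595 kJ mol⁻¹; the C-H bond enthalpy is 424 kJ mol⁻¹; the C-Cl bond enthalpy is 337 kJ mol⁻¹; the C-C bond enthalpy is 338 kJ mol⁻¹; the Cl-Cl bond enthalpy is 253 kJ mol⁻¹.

Bonds broken (reactants):
  C-C: 1 × 338 = 338
  C-H: 6 × 424 = 2544
  C=C: 1 × 595 = 595
  Cl-Cl: 1 × 253 = 253
  Σ(broken) = 3730 kJ
Bonds formed (products):
  C-C: 2 × 338 = 676
  C-Cl: 2 × 337 = 674
  C-H: 6 × 424 = 2544
  Σ(formed) = 3894 kJ
ΔH = Σ(broken) − Σ(formed) = 3730 − 3894 = −164 kJ

ΔH ≈ −164 kJ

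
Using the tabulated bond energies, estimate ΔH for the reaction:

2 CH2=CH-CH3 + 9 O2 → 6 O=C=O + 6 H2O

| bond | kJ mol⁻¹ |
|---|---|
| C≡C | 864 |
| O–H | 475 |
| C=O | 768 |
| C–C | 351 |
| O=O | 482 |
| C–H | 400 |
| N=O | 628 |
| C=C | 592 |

Bonds broken (reactants):
  C–C: 2 × 351 = 702
  C–H: 12 × 400 = 4800
  C=C: 2 × 592 = 1184
  O=O: 9 × 482 = 4338
  Σ(broken) = 11024 kJ
Bonds formed (products):
  C=O: 12 × 768 = 9216
  O–H: 12 × 475 = 5700
  Σ(formed) = 14916 kJ
ΔH = Σ(broken) − Σ(formed) = 11024 − 14916 = −3892 kJ

ΔH ≈ −3892 kJ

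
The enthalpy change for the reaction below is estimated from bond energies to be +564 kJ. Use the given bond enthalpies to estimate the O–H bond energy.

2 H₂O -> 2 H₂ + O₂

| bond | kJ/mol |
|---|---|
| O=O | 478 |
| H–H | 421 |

Let D be the O–H bond energy.
Σ(broken) = 4×D = 4D
Σ(formed) = 2×421 + 1×478 = 1320
ΔH = Σ(broken) − Σ(formed) = (4D) − (1320) = −1320 + 4D
Setting this equal to +564 kJ gives 4D = 1884, so D = 471 kJ/mol.

D(O–H) ≈ 471 kJ/mol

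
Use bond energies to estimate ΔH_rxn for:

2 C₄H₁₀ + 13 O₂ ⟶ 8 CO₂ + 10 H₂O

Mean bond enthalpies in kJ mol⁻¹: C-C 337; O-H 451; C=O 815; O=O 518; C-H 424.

ΔH ≈ −4824 kJ

Bonds broken (reactants):
  C-C: 6 × 337 = 2022
  C-H: 20 × 424 = 8480
  O=O: 13 × 518 = 6734
  Σ(broken) = 17236 kJ
Bonds formed (products):
  C=O: 16 × 815 = 13040
  O-H: 20 × 451 = 9020
  Σ(formed) = 22060 kJ
ΔH = Σ(broken) − Σ(formed) = 17236 − 22060 = −4824 kJ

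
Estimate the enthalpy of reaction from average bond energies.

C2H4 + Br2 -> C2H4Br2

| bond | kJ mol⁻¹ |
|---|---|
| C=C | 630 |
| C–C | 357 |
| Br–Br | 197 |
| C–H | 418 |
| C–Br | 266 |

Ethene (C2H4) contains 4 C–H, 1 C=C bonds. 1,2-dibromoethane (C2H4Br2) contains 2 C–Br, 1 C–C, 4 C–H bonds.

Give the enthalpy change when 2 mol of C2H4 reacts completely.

Bonds broken (reactants):
  Br–Br: 1 × 197 = 197
  C–H: 4 × 418 = 1672
  C=C: 1 × 630 = 630
  Σ(broken) = 2499 kJ
Bonds formed (products):
  C–Br: 2 × 266 = 532
  C–C: 1 × 357 = 357
  C–H: 4 × 418 = 1672
  Σ(formed) = 2561 kJ
ΔH = Σ(broken) − Σ(formed) = 2499 − 2561 = −62 kJ
For 2× the reaction as written: 2 × (−62) = −124 kJ

ΔH = −124 kJ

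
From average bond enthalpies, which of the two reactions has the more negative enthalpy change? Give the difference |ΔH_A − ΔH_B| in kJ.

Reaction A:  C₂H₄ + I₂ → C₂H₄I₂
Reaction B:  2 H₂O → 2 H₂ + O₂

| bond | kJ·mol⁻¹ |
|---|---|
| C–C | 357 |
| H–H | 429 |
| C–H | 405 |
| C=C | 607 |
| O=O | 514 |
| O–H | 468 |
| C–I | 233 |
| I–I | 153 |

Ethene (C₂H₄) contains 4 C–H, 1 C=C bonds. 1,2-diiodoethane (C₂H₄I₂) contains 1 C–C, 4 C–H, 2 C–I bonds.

Reaction A, by 563 kJ

Reaction A:
  Bonds broken (reactants):
    C–H: 4 × 405 = 1620
    C=C: 1 × 607 = 607
    I–I: 1 × 153 = 153
    Σ(broken) = 2380 kJ
  Bonds formed (products):
    C–C: 1 × 357 = 357
    C–H: 4 × 405 = 1620
    C–I: 2 × 233 = 466
    Σ(formed) = 2443 kJ
  ΔH_A = 2380 − 2443 = −63 kJ
Reaction B:
  Bonds broken (reactants):
    O–H: 4 × 468 = 1872
    Σ(broken) = 1872 kJ
  Bonds formed (products):
    H–H: 2 × 429 = 858
    O=O: 1 × 514 = 514
    Σ(formed) = 1372 kJ
  ΔH_B = 1872 − 1372 = +500 kJ
ΔH_A − ΔH_B = −563 kJ, so reaction A has the more negative ΔH; |ΔH_A − ΔH_B| = 563 kJ.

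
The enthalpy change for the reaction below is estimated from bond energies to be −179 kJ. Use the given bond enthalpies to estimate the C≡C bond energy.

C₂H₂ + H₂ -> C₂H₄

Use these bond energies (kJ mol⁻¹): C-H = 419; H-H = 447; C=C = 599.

D(C≡C) ≈ 811 kJ/mol

Let D be the C≡C bond energy.
Σ(broken) = 1×D + 2×419 + 1×447 = 1285 + D
Σ(formed) = 4×419 + 1×599 = 2275
ΔH = Σ(broken) − Σ(formed) = (1285 + D) − (2275) = −990 + D
Setting this equal to −179 kJ gives D = 811 kJ/mol.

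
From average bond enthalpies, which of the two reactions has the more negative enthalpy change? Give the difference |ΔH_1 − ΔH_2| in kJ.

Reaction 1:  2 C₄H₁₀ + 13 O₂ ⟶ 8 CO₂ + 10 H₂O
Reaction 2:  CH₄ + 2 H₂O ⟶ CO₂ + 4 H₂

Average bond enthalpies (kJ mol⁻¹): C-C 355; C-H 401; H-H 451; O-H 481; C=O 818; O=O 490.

Reaction 1:
  Bonds broken (reactants):
    C-C: 6 × 355 = 2130
    C-H: 20 × 401 = 8020
    O=O: 13 × 490 = 6370
    Σ(broken) = 16520 kJ
  Bonds formed (products):
    C=O: 16 × 818 = 13088
    O-H: 20 × 481 = 9620
    Σ(formed) = 22708 kJ
  ΔH_1 = 16520 − 22708 = −6188 kJ
Reaction 2:
  Bonds broken (reactants):
    C-H: 4 × 401 = 1604
    O-H: 4 × 481 = 1924
    Σ(broken) = 3528 kJ
  Bonds formed (products):
    C=O: 2 × 818 = 1636
    H-H: 4 × 451 = 1804
    Σ(formed) = 3440 kJ
  ΔH_2 = 3528 − 3440 = +88 kJ
ΔH_1 − ΔH_2 = −6276 kJ, so reaction 1 has the more negative ΔH; |ΔH_1 − ΔH_2| = 6276 kJ.

Reaction 1, by 6276 kJ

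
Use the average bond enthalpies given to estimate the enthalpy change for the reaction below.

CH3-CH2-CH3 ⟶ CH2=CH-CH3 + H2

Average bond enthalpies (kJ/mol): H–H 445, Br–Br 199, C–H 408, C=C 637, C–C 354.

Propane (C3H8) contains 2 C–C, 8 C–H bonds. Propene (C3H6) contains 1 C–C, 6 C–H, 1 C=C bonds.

ΔH ≈ +88 kJ

Bonds broken (reactants):
  C–C: 2 × 354 = 708
  C–H: 8 × 408 = 3264
  Σ(broken) = 3972 kJ
Bonds formed (products):
  C–C: 1 × 354 = 354
  C–H: 6 × 408 = 2448
  C=C: 1 × 637 = 637
  H–H: 1 × 445 = 445
  Σ(formed) = 3884 kJ
ΔH = Σ(broken) − Σ(formed) = 3972 − 3884 = +88 kJ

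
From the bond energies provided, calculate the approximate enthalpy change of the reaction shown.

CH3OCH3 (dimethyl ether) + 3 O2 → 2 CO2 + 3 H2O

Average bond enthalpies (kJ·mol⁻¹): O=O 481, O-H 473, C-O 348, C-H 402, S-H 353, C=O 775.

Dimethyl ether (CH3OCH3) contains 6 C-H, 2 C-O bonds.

ΔH ≈ −1387 kJ

Bonds broken (reactants):
  C-H: 6 × 402 = 2412
  C-O: 2 × 348 = 696
  O=O: 3 × 481 = 1443
  Σ(broken) = 4551 kJ
Bonds formed (products):
  C=O: 4 × 775 = 3100
  O-H: 6 × 473 = 2838
  Σ(formed) = 5938 kJ
ΔH = Σ(broken) − Σ(formed) = 4551 − 5938 = −1387 kJ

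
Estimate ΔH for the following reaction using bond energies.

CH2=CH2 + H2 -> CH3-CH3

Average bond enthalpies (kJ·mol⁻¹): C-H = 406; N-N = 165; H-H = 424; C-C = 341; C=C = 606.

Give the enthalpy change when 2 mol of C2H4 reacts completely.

Bonds broken (reactants):
  C-H: 4 × 406 = 1624
  C=C: 1 × 606 = 606
  H-H: 1 × 424 = 424
  Σ(broken) = 2654 kJ
Bonds formed (products):
  C-C: 1 × 341 = 341
  C-H: 6 × 406 = 2436
  Σ(formed) = 2777 kJ
ΔH = Σ(broken) − Σ(formed) = 2654 − 2777 = −123 kJ
For 2× the reaction as written: 2 × (−123) = −246 kJ

ΔH = −246 kJ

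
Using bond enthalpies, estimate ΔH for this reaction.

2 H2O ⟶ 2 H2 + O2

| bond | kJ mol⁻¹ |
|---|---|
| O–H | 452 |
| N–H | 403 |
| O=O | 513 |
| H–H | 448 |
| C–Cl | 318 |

ΔH ≈ +399 kJ

Bonds broken (reactants):
  O–H: 4 × 452 = 1808
  Σ(broken) = 1808 kJ
Bonds formed (products):
  H–H: 2 × 448 = 896
  O=O: 1 × 513 = 513
  Σ(formed) = 1409 kJ
ΔH = Σ(broken) − Σ(formed) = 1808 − 1409 = +399 kJ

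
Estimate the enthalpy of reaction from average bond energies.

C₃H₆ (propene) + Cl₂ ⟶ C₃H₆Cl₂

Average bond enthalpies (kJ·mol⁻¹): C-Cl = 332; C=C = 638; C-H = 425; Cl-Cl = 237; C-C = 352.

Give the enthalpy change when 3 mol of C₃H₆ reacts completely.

ΔH = −423 kJ

Bonds broken (reactants):
  C-C: 1 × 352 = 352
  C-H: 6 × 425 = 2550
  C=C: 1 × 638 = 638
  Cl-Cl: 1 × 237 = 237
  Σ(broken) = 3777 kJ
Bonds formed (products):
  C-C: 2 × 352 = 704
  C-Cl: 2 × 332 = 664
  C-H: 6 × 425 = 2550
  Σ(formed) = 3918 kJ
ΔH = Σ(broken) − Σ(formed) = 3777 − 3918 = −141 kJ
For 3× the reaction as written: 3 × (−141) = −423 kJ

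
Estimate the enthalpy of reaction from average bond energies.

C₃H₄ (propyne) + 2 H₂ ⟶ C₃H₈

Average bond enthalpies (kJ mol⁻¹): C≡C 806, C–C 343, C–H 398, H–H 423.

Bonds broken (reactants):
  C≡C: 1 × 806 = 806
  C–C: 1 × 343 = 343
  C–H: 4 × 398 = 1592
  H–H: 2 × 423 = 846
  Σ(broken) = 3587 kJ
Bonds formed (products):
  C–C: 2 × 343 = 686
  C–H: 8 × 398 = 3184
  Σ(formed) = 3870 kJ
ΔH = Σ(broken) − Σ(formed) = 3587 − 3870 = −283 kJ

ΔH ≈ −283 kJ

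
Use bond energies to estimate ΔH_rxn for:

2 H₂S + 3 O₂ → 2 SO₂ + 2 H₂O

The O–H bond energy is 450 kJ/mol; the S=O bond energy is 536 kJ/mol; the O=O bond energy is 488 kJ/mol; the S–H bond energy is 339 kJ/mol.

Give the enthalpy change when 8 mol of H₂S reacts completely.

ΔH = −4496 kJ

Bonds broken (reactants):
  O=O: 3 × 488 = 1464
  S–H: 4 × 339 = 1356
  Σ(broken) = 2820 kJ
Bonds formed (products):
  O–H: 4 × 450 = 1800
  S=O: 4 × 536 = 2144
  Σ(formed) = 3944 kJ
ΔH = Σ(broken) − Σ(formed) = 2820 − 3944 = −1124 kJ
For 4× the reaction as written: 4 × (−1124) = −4496 kJ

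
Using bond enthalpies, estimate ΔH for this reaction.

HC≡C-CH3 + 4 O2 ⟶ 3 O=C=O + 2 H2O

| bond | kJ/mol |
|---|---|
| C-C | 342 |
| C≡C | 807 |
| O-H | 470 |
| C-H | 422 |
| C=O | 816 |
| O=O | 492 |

ΔH ≈ −1971 kJ

Bonds broken (reactants):
  C≡C: 1 × 807 = 807
  C-C: 1 × 342 = 342
  C-H: 4 × 422 = 1688
  O=O: 4 × 492 = 1968
  Σ(broken) = 4805 kJ
Bonds formed (products):
  C=O: 6 × 816 = 4896
  O-H: 4 × 470 = 1880
  Σ(formed) = 6776 kJ
ΔH = Σ(broken) − Σ(formed) = 4805 − 6776 = −1971 kJ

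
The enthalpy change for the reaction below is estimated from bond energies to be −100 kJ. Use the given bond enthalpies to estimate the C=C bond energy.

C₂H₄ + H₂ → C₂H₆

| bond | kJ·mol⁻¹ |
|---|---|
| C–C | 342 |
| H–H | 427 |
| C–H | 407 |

D(C=C) ≈ 629 kJ/mol

Let D be the C=C bond energy.
Σ(broken) = 4×407 + 1×D + 1×427 = 2055 + D
Σ(formed) = 1×342 + 6×407 = 2784
ΔH = Σ(broken) − Σ(formed) = (2055 + D) − (2784) = −729 + D
Setting this equal to −100 kJ gives D = 629 kJ/mol.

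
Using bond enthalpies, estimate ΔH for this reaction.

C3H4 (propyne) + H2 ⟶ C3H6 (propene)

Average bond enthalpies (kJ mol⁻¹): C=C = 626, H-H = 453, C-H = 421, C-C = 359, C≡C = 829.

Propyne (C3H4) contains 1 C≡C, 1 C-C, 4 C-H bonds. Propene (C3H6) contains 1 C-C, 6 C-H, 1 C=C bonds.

ΔH ≈ −186 kJ

Bonds broken (reactants):
  C≡C: 1 × 829 = 829
  C-C: 1 × 359 = 359
  C-H: 4 × 421 = 1684
  H-H: 1 × 453 = 453
  Σ(broken) = 3325 kJ
Bonds formed (products):
  C-C: 1 × 359 = 359
  C-H: 6 × 421 = 2526
  C=C: 1 × 626 = 626
  Σ(formed) = 3511 kJ
ΔH = Σ(broken) − Σ(formed) = 3325 − 3511 = −186 kJ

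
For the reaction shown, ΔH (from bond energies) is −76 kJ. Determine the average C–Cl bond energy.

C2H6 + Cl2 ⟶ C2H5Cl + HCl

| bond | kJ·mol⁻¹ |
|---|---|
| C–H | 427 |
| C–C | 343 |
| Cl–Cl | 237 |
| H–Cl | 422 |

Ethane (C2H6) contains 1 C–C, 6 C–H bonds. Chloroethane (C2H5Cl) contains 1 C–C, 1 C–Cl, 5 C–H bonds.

D(C–Cl) ≈ 318 kJ/mol

Let D be the C–Cl bond energy.
Σ(broken) = 1×343 + 6×427 + 1×237 = 3142
Σ(formed) = 1×343 + 1×D + 5×427 + 1×422 = 2900 + D
ΔH = Σ(broken) − Σ(formed) = (3142) − (2900 + D) = +242 − D
Setting this equal to −76 kJ gives D = 318 kJ/mol.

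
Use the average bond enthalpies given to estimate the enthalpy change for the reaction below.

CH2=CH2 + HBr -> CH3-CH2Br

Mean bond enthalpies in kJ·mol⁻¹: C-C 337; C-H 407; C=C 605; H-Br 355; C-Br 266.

Bonds broken (reactants):
  C-H: 4 × 407 = 1628
  C=C: 1 × 605 = 605
  H-Br: 1 × 355 = 355
  Σ(broken) = 2588 kJ
Bonds formed (products):
  C-Br: 1 × 266 = 266
  C-C: 1 × 337 = 337
  C-H: 5 × 407 = 2035
  Σ(formed) = 2638 kJ
ΔH = Σ(broken) − Σ(formed) = 2588 − 2638 = −50 kJ

ΔH ≈ −50 kJ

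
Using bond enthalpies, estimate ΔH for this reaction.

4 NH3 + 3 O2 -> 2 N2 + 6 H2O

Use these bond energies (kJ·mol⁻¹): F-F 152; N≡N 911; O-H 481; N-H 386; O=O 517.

Bonds broken (reactants):
  N-H: 12 × 386 = 4632
  O=O: 3 × 517 = 1551
  Σ(broken) = 6183 kJ
Bonds formed (products):
  N≡N: 2 × 911 = 1822
  O-H: 12 × 481 = 5772
  Σ(formed) = 7594 kJ
ΔH = Σ(broken) − Σ(formed) = 6183 − 7594 = −1411 kJ

ΔH ≈ −1411 kJ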